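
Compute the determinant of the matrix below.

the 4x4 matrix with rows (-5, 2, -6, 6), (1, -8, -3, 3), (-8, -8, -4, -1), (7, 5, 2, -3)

det(A) = -2483

Forward elimination:
R2 <- R2 - (-1/5)*R1:  [     0  -38/5  -21/5   21/5 ]
R3 <- R3 - (8/5)*R1:  [     0  -56/5   28/5  -53/5 ]
R4 <- R4 - (-7/5)*R1:  [     0   39/5  -32/5   27/5 ]
R3 <- R3 - (28/19)*R2:  [       0        0   224/19  -319/19 ]
R4 <- R4 - (-39/38)*R2:  [       0        0  -407/38   369/38 ]
R4 <- R4 - (-407/448)*R3:  [         0          0          0  -2483/448 ]
Upper-triangular form:
[ -5      2      -6          6 ]
[  0  -38/5   -21/5       21/5 ]
[  0      0  224/19    -319/19 ]
[  0      0       0  -2483/448 ]
det(A) = (-1)^0 * (-5) * (-38/5) * (224/19) * (-2483/448) = -2483  (0 row swaps -> sign +1)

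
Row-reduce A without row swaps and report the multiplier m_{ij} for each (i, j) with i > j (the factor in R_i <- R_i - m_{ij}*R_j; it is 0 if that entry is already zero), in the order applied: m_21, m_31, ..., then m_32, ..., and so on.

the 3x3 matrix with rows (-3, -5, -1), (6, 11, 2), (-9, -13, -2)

multipliers: -2, 3, 2

Forward elimination:
R2 <- R2 - (-2)*R1:  [ 0  1  0 ]
R3 <- R3 - (3)*R1:  [ 0  2  1 ]
R3 <- R3 - (2)*R2:  [ 0  0  1 ]
Multipliers (in order of application): m_{21} = -2, m_{31} = 3, m_{32} = 2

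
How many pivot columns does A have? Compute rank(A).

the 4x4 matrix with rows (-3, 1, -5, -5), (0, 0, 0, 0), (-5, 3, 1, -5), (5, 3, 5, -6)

Row reduction:
R3 <- R3 - (5/3)*R1:  [    0   4/3  28/3  10/3 ]
R4 <- R4 - (-5/3)*R1:  [     0   14/3  -10/3  -43/3 ]
R2 <-> R3   (pivot in column 2 was zero)
[ -3     1     -5     -5 ]
[  0   4/3   28/3   10/3 ]
[  0     0      0      0 ]
[  0  14/3  -10/3  -43/3 ]
R4 <- R4 - (7/2)*R2:  [   0    0  -36  -26 ]
R3 <-> R4   (pivot in column 3 was zero)
[ -3    1    -5    -5 ]
[  0  4/3  28/3  10/3 ]
[  0    0   -36   -26 ]
[  0    0     0     0 ]
Row echelon form:
[ -3    1    -5    -5 ]
[  0  4/3  28/3  10/3 ]
[  0    0   -36   -26 ]
[  0    0     0     0 ]
Nonzero rows / pivot columns: 3

rank(A) = 3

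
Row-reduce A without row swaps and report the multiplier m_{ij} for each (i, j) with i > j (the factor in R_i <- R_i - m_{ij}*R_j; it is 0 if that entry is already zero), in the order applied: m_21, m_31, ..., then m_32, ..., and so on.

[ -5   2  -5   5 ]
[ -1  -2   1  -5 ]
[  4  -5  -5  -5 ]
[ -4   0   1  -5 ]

multipliers: 1/5, -4/5, 4/5, 17/12, 2/3, -22/71

Forward elimination:
R2 <- R2 - (1/5)*R1:  [     0  -12/5      2     -6 ]
R3 <- R3 - (-4/5)*R1:  [     0  -17/5     -9     -1 ]
R4 <- R4 - (4/5)*R1:  [    0  -8/5     5    -9 ]
R3 <- R3 - (17/12)*R2:  [     0      0  -71/6   15/2 ]
R4 <- R4 - (2/3)*R2:  [    0     0  11/3    -5 ]
R4 <- R4 - (-22/71)*R3:  [       0        0        0  -190/71 ]
Multipliers (in order of application): m_{21} = 1/5, m_{31} = -4/5, m_{41} = 4/5, m_{32} = 17/12, m_{42} = 2/3, m_{43} = -22/71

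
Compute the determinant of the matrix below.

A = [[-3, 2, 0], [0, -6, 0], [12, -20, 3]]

Forward elimination:
R3 <- R3 - (-4)*R1:  [   0  -12    3 ]
R3 <- R3 - (2)*R2:  [ 0  0  3 ]
Upper-triangular form:
[ -3   2  0 ]
[  0  -6  0 ]
[  0   0  3 ]
det(A) = (-1)^0 * (-3) * (-6) * (3) = 54  (0 row swaps -> sign +1)

det(A) = 54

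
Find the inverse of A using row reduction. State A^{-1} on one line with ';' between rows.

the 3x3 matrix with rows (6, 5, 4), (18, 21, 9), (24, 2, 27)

Gauss-Jordan on [A | I]:
R1 <- (1/6)*R1:  [   1  5/6  2/3  |  1/6    0    0 ]
R2 <- R2 - (18)*R1:  [  0   6  -3  |  -3   1   0 ]
R3 <- R3 - (24)*R1:  [   0  -18   11  |   -4    0    1 ]
R2 <- (1/6)*R2:  [    0     1  -1/2  |  -1/2   1/6     0 ]
R1 <- R1 - (5/6)*R2:  [     1      0  13/12  |   7/12  -5/36      0 ]
R3 <- R3 - (-18)*R2:  [   0    0    2  |  -13    3    1 ]
R3 <- (1/2)*R3:  [     0      0      1  |  -13/2    3/2    1/2 ]
R1 <- R1 - (13/12)*R3:  [       1        0        0  |     61/8  -127/72   -13/24 ]
R2 <- R2 - (-1/2)*R3:  [     0      1      0  |  -15/4  11/12    1/4 ]
Right block of [I | A^{-1}] is the inverse:
[  61/8  -127/72  -13/24 ]
[ -15/4    11/12     1/4 ]
[ -13/2      3/2     1/2 ]

inverse = [61/8 -127/72 -13/24; -15/4 11/12 1/4; -13/2 3/2 1/2]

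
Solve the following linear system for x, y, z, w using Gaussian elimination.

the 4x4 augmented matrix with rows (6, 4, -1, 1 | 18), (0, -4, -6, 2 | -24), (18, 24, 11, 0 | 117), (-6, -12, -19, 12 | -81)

Forward elimination on [A|b]:
R3 <- R3 - (3)*R1:  [  0  12  14  -3  63 ]
R4 <- R4 - (-1)*R1:  [   0   -8  -20   13  -63 ]
R3 <- R3 - (-3)*R2:  [  0   0  -4   3  -9 ]
R4 <- R4 - (2)*R2:  [   0    0   -8    9  -15 ]
R4 <- R4 - (2)*R3:  [ 0  0  0  3  3 ]
Row echelon form:
[ 6   4  -1  1  |   18 ]
[ 0  -4  -6  2  |  -24 ]
[ 0   0  -4  3  |   -9 ]
[ 0   0   0  3  |    3 ]
Back-substitution:
w = (3) / 3 = 1
z = (-9 - (3)*(1)) / -4 = 3
y = (-24 - (-6)*(3) - (2)*(1)) / -4 = 2
x = (18 - (4)*(2) - (-1)*(3) - (1)*(1)) / 6 = 2

(2, 2, 3, 1)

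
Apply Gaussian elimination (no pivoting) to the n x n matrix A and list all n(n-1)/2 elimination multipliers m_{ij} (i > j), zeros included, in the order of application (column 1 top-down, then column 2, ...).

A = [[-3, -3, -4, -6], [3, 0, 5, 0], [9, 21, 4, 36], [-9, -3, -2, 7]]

Forward elimination:
R2 <- R2 - (-1)*R1:  [  0  -3   1  -6 ]
R3 <- R3 - (-3)*R1:  [  0  12  -8  18 ]
R4 <- R4 - (3)*R1:  [  0   6  10  25 ]
R3 <- R3 - (-4)*R2:  [  0   0  -4  -6 ]
R4 <- R4 - (-2)*R2:  [  0   0  12  13 ]
R4 <- R4 - (-3)*R3:  [  0   0   0  -5 ]
Multipliers (in order of application): m_{21} = -1, m_{31} = -3, m_{41} = 3, m_{32} = -4, m_{42} = -2, m_{43} = -3

multipliers: -1, -3, 3, -4, -2, -3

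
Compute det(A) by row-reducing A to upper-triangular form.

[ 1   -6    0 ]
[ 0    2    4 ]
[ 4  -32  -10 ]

Forward elimination:
R3 <- R3 - (4)*R1:  [   0   -8  -10 ]
R3 <- R3 - (-4)*R2:  [ 0  0  6 ]
Upper-triangular form:
[ 1  -6  0 ]
[ 0   2  4 ]
[ 0   0  6 ]
det(A) = (-1)^0 * (1) * (2) * (6) = 12  (0 row swaps -> sign +1)

det(A) = 12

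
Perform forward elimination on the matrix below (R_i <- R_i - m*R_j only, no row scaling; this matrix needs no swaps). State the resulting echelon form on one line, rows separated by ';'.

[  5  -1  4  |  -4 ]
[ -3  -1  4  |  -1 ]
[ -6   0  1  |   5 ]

Forward elimination:
R2 <- R2 - (-3/5)*R1:  [     0   -8/5   32/5  -17/5 ]
R3 <- R3 - (-6/5)*R1:  [    0  -6/5  29/5   1/5 ]
R3 <- R3 - (3/4)*R2:  [    0     0     1  11/4 ]
Row echelon form:
[ 5    -1     4  |     -4 ]
[ 0  -8/5  32/5  |  -17/5 ]
[ 0     0     1  |   11/4 ]

REF = [5 -1 4 -4; 0 -8/5 32/5 -17/5; 0 0 1 11/4]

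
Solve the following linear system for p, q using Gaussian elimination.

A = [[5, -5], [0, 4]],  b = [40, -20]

(3, -5)

Forward elimination on [A|b]:
Row echelon form:
[ 5  -5  |   40 ]
[ 0   4  |  -20 ]
Back-substitution:
q = (-20) / 4 = -5
p = (40 - (-5)*(-5)) / 5 = 3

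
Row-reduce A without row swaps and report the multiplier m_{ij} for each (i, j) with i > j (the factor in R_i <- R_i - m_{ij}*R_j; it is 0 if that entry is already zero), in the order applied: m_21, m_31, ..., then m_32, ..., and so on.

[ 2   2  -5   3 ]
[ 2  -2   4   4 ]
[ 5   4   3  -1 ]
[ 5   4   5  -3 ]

Forward elimination:
R2 <- R2 - (1)*R1:  [  0  -4   9   1 ]
R3 <- R3 - (5/2)*R1:  [     0     -1   31/2  -17/2 ]
R4 <- R4 - (5/2)*R1:  [     0     -1   35/2  -21/2 ]
R3 <- R3 - (1/4)*R2:  [     0      0   53/4  -35/4 ]
R4 <- R4 - (1/4)*R2:  [     0      0   61/4  -43/4 ]
R4 <- R4 - (61/53)*R3:  [      0       0       0  -36/53 ]
Multipliers (in order of application): m_{21} = 1, m_{31} = 5/2, m_{41} = 5/2, m_{32} = 1/4, m_{42} = 1/4, m_{43} = 61/53

multipliers: 1, 5/2, 5/2, 1/4, 1/4, 61/53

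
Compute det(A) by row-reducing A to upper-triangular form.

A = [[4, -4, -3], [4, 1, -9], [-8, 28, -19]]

det(A) = -20

Forward elimination:
R2 <- R2 - (1)*R1:  [  0   5  -6 ]
R3 <- R3 - (-2)*R1:  [   0   20  -25 ]
R3 <- R3 - (4)*R2:  [  0   0  -1 ]
Upper-triangular form:
[ 4  -4  -3 ]
[ 0   5  -6 ]
[ 0   0  -1 ]
det(A) = (-1)^0 * (4) * (5) * (-1) = -20  (0 row swaps -> sign +1)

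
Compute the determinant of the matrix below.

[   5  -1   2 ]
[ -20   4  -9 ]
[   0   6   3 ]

Forward elimination:
R2 <- R2 - (-4)*R1:  [  0   0  -1 ]
R2 <-> R3   (pivot in column 2 was zero)
[ 5  -1   2 ]
[ 0   6   3 ]
[ 0   0  -1 ]
Upper-triangular form:
[ 5  -1   2 ]
[ 0   6   3 ]
[ 0   0  -1 ]
det(A) = (-1)^1 * (5) * (6) * (-1) = 30  (1 row swap -> sign -1)

det(A) = 30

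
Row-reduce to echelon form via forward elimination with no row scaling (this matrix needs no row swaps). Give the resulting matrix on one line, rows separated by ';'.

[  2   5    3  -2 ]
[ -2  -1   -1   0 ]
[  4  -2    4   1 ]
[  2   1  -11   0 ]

Forward elimination:
R2 <- R2 - (-1)*R1:  [  0   4   2  -2 ]
R3 <- R3 - (2)*R1:  [   0  -12   -2    5 ]
R4 <- R4 - (1)*R1:  [   0   -4  -14    2 ]
R3 <- R3 - (-3)*R2:  [  0   0   4  -1 ]
R4 <- R4 - (-1)*R2:  [   0    0  -12    0 ]
R4 <- R4 - (-3)*R3:  [  0   0   0  -3 ]
Row echelon form:
[ 2  5  3  -2 ]
[ 0  4  2  -2 ]
[ 0  0  4  -1 ]
[ 0  0  0  -3 ]

REF = [2 5 3 -2; 0 4 2 -2; 0 0 4 -1; 0 0 0 -3]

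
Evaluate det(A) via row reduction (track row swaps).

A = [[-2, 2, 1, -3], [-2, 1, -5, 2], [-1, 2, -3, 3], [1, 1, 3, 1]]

det(A) = -19

Forward elimination:
R2 <- R2 - (1)*R1:  [  0  -1  -6   5 ]
R3 <- R3 - (1/2)*R1:  [    0     1  -7/2   9/2 ]
R4 <- R4 - (-1/2)*R1:  [    0     2   7/2  -1/2 ]
R3 <- R3 - (-1)*R2:  [     0      0  -19/2   19/2 ]
R4 <- R4 - (-2)*R2:  [     0      0  -17/2   19/2 ]
R4 <- R4 - (17/19)*R3:  [ 0  0  0  1 ]
Upper-triangular form:
[ -2   2      1    -3 ]
[  0  -1     -6     5 ]
[  0   0  -19/2  19/2 ]
[  0   0      0     1 ]
det(A) = (-1)^0 * (-2) * (-1) * (-19/2) * (1) = -19  (0 row swaps -> sign +1)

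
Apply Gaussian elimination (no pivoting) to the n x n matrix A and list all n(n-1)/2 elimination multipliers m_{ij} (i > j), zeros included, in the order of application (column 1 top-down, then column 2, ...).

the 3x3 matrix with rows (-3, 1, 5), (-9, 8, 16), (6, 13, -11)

Forward elimination:
R2 <- R2 - (3)*R1:  [ 0  5  1 ]
R3 <- R3 - (-2)*R1:  [  0  15  -1 ]
R3 <- R3 - (3)*R2:  [  0   0  -4 ]
Multipliers (in order of application): m_{21} = 3, m_{31} = -2, m_{32} = 3

multipliers: 3, -2, 3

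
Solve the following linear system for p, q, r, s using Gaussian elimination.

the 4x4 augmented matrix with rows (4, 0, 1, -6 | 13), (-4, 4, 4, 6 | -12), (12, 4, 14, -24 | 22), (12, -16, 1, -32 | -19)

Forward elimination on [A|b]:
R2 <- R2 - (-1)*R1:  [ 0  4  5  0  1 ]
R3 <- R3 - (3)*R1:  [   0    4   11   -6  -17 ]
R4 <- R4 - (3)*R1:  [   0  -16   -2  -14  -58 ]
R3 <- R3 - (1)*R2:  [   0    0    6   -6  -18 ]
R4 <- R4 - (-4)*R2:  [   0    0   18  -14  -54 ]
R4 <- R4 - (3)*R3:  [ 0  0  0  4  0 ]
Row echelon form:
[ 4  0  1  -6  |   13 ]
[ 0  4  5   0  |    1 ]
[ 0  0  6  -6  |  -18 ]
[ 0  0  0   4  |    0 ]
Back-substitution:
s = (0) / 4 = 0
r = (-18 - (-6)*(0)) / 6 = -3
q = (1 - (5)*(-3)) / 4 = 4
p = (13 - (1)*(-3) - (-6)*(0)) / 4 = 4

(4, 4, -3, 0)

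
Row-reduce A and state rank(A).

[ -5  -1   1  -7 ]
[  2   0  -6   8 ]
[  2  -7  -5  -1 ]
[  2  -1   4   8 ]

rank(A) = 4

Row reduction:
R2 <- R2 - (-2/5)*R1:  [     0   -2/5  -28/5   26/5 ]
R3 <- R3 - (-2/5)*R1:  [     0  -37/5  -23/5  -19/5 ]
R4 <- R4 - (-2/5)*R1:  [    0  -7/5  22/5  26/5 ]
R3 <- R3 - (37/2)*R2:  [    0     0    99  -100 ]
R4 <- R4 - (7/2)*R2:  [   0    0   24  -13 ]
R4 <- R4 - (8/33)*R3:  [      0       0       0  371/33 ]
Row echelon form:
[ -5    -1      1      -7 ]
[  0  -2/5  -28/5    26/5 ]
[  0     0     99    -100 ]
[  0     0      0  371/33 ]
Nonzero rows / pivot columns: 4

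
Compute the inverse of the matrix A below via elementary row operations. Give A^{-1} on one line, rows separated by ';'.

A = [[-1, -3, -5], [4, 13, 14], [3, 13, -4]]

inverse = [234/5 77/5 -23/5; -58/5 -19/5 6/5; -13/5 -4/5 1/5]

Gauss-Jordan on [A | I]:
R1 <- (1/-1)*R1:  [  1   3   5  |  -1   0   0 ]
R2 <- R2 - (4)*R1:  [  0   1  -6  |   4   1   0 ]
R3 <- R3 - (3)*R1:  [   0    4  -19  |    3    0    1 ]
R1 <- R1 - (3)*R2:  [   1    0   23  |  -13   -3    0 ]
R3 <- R3 - (4)*R2:  [   0    0    5  |  -13   -4    1 ]
R3 <- (1/5)*R3:  [     0      0      1  |  -13/5   -4/5    1/5 ]
R1 <- R1 - (23)*R3:  [     1      0      0  |  234/5   77/5  -23/5 ]
R2 <- R2 - (-6)*R3:  [     0      1      0  |  -58/5  -19/5    6/5 ]
Right block of [I | A^{-1}] is the inverse:
[ 234/5   77/5  -23/5 ]
[ -58/5  -19/5    6/5 ]
[ -13/5   -4/5    1/5 ]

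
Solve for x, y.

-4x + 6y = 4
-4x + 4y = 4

Forward elimination on [A|b]:
R2 <- R2 - (1)*R1:  [  0  -2   0 ]
Row echelon form:
[ -4   6  |  4 ]
[  0  -2  |  0 ]
Back-substitution:
y = (0) / -2 = 0
x = (4 - (6)*(0)) / -4 = -1

(-1, 0)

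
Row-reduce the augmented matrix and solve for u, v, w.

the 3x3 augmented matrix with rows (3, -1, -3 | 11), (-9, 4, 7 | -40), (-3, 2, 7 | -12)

(3, -5, 1)

Forward elimination on [A|b]:
R2 <- R2 - (-3)*R1:  [  0   1  -2  -7 ]
R3 <- R3 - (-1)*R1:  [  0   1   4  -1 ]
R3 <- R3 - (1)*R2:  [ 0  0  6  6 ]
Row echelon form:
[ 3  -1  -3  |  11 ]
[ 0   1  -2  |  -7 ]
[ 0   0   6  |   6 ]
Back-substitution:
w = (6) / 6 = 1
v = (-7 - (-2)*(1)) / 1 = -5
u = (11 - (-1)*(-5) - (-3)*(1)) / 3 = 3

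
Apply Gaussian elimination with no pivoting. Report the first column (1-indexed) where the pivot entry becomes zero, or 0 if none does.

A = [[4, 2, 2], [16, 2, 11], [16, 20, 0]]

Naive forward elimination:
R2 <- R2 - (4)*R1:  [  0  -6   3 ]
R3 <- R3 - (4)*R1:  [  0  12  -8 ]
R3 <- R3 - (-2)*R2:  [  0   0  -2 ]
All pivots nonzero; naive elimination completes without hitting a zero pivot.

first zero-pivot column = 0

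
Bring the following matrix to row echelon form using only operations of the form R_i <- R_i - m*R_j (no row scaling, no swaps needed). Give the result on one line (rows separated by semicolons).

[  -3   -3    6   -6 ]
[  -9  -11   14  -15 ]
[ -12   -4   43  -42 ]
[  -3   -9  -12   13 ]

Forward elimination:
R2 <- R2 - (3)*R1:  [  0  -2  -4   3 ]
R3 <- R3 - (4)*R1:  [   0    8   19  -18 ]
R4 <- R4 - (1)*R1:  [   0   -6  -18   19 ]
R3 <- R3 - (-4)*R2:  [  0   0   3  -6 ]
R4 <- R4 - (3)*R2:  [  0   0  -6  10 ]
R4 <- R4 - (-2)*R3:  [  0   0   0  -2 ]
Row echelon form:
[ -3  -3   6  -6 ]
[  0  -2  -4   3 ]
[  0   0   3  -6 ]
[  0   0   0  -2 ]

REF = [-3 -3 6 -6; 0 -2 -4 3; 0 0 3 -6; 0 0 0 -2]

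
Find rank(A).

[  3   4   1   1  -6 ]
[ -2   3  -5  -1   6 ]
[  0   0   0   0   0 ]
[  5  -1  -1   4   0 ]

rank(A) = 3

Row reduction:
R2 <- R2 - (-2/3)*R1:  [     0   17/3  -13/3   -1/3      2 ]
R4 <- R4 - (5/3)*R1:  [     0  -23/3   -8/3    7/3     10 ]
R4 <- R4 - (-23/17)*R2:  [       0        0  -145/17    32/17   216/17 ]
R3 <-> R4   (pivot in column 3 was zero)
[ 3     4        1      1      -6 ]
[ 0  17/3    -13/3   -1/3       2 ]
[ 0     0  -145/17  32/17  216/17 ]
[ 0     0        0      0       0 ]
Row echelon form:
[ 3     4        1      1      -6 ]
[ 0  17/3    -13/3   -1/3       2 ]
[ 0     0  -145/17  32/17  216/17 ]
[ 0     0        0      0       0 ]
Nonzero rows / pivot columns: 3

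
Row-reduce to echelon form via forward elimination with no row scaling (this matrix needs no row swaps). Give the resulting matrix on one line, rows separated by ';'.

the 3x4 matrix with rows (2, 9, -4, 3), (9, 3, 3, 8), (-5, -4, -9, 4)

Forward elimination:
R2 <- R2 - (9/2)*R1:  [     0  -75/2     21  -11/2 ]
R3 <- R3 - (-5/2)*R1:  [    0  37/2   -19  23/2 ]
R3 <- R3 - (-37/75)*R2:  [       0        0  -216/25   659/75 ]
Row echelon form:
[ 2      9       -4       3 ]
[ 0  -75/2       21   -11/2 ]
[ 0      0  -216/25  659/75 ]

REF = [2 9 -4 3; 0 -75/2 21 -11/2; 0 0 -216/25 659/75]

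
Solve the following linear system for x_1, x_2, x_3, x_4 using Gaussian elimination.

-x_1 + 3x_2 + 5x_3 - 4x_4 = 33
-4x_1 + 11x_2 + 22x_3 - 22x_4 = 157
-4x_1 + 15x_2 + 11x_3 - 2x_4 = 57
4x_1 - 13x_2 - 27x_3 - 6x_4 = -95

(2, 1, 4, -3)

Forward elimination on [A|b]:
R2 <- R2 - (4)*R1:  [  0  -1   2  -6  25 ]
R3 <- R3 - (4)*R1:  [   0    3   -9   14  -75 ]
R4 <- R4 - (-4)*R1:  [   0   -1   -7  -22   37 ]
R3 <- R3 - (-3)*R2:  [  0   0  -3  -4   0 ]
R4 <- R4 - (1)*R2:  [   0    0   -9  -16   12 ]
R4 <- R4 - (3)*R3:  [  0   0   0  -4  12 ]
Row echelon form:
[ -1   3   5  -4  |  33 ]
[  0  -1   2  -6  |  25 ]
[  0   0  -3  -4  |   0 ]
[  0   0   0  -4  |  12 ]
Back-substitution:
x_4 = (12) / -4 = -3
x_3 = (0 - (-4)*(-3)) / -3 = 4
x_2 = (25 - (2)*(4) - (-6)*(-3)) / -1 = 1
x_1 = (33 - (3)*(1) - (5)*(4) - (-4)*(-3)) / -1 = 2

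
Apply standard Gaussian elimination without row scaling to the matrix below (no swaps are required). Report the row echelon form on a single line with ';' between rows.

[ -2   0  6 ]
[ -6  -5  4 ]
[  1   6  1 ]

Forward elimination:
R2 <- R2 - (3)*R1:  [   0   -5  -14 ]
R3 <- R3 - (-1/2)*R1:  [ 0  6  4 ]
R3 <- R3 - (-6/5)*R2:  [     0      0  -64/5 ]
Row echelon form:
[ -2   0      6 ]
[  0  -5    -14 ]
[  0   0  -64/5 ]

REF = [-2 0 6; 0 -5 -14; 0 0 -64/5]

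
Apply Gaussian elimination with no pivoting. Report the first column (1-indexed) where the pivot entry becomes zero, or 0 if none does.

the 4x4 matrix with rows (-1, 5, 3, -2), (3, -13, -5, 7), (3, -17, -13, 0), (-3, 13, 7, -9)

Naive forward elimination:
R2 <- R2 - (-3)*R1:  [ 0  2  4  1 ]
R3 <- R3 - (-3)*R1:  [  0  -2  -4  -6 ]
R4 <- R4 - (3)*R1:  [  0  -2  -2  -3 ]
R3 <- R3 - (-1)*R2:  [  0   0   0  -5 ]
R4 <- R4 - (-1)*R2:  [  0   0   2  -2 ]
Matrix at this point:
[ -1  5  3  -2 ]
[  0  2  4   1 ]
[  0  0  0  -5 ]
[  0  0  2  -2 ]
Pivot entry (3,3) is zero but row 4 has 2 in column 3 -> naive elimination stops; a row interchange (e.g. R3 <-> R4) would be required here.

first zero-pivot column = 3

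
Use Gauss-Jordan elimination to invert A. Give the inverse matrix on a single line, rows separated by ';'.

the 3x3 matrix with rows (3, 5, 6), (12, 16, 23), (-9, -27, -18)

inverse = [-37/4 2 -19/36; -1/4 0 -1/12; 5 -1 1/3]

Gauss-Jordan on [A | I]:
R1 <- (1/3)*R1:  [   1  5/3    2  |  1/3    0    0 ]
R2 <- R2 - (12)*R1:  [  0  -4  -1  |  -4   1   0 ]
R3 <- R3 - (-9)*R1:  [   0  -12    0  |    3    0    1 ]
R2 <- (1/-4)*R2:  [    0     1   1/4  |     1  -1/4     0 ]
R1 <- R1 - (5/3)*R2:  [     1      0  19/12  |   -4/3   5/12      0 ]
R3 <- R3 - (-12)*R2:  [  0   0   3  |  15  -3   1 ]
R3 <- (1/3)*R3:  [   0    0    1  |    5   -1  1/3 ]
R1 <- R1 - (19/12)*R3:  [      1       0       0  |   -37/4       2  -19/36 ]
R2 <- R2 - (1/4)*R3:  [     0      1      0  |   -1/4      0  -1/12 ]
Right block of [I | A^{-1}] is the inverse:
[ -37/4   2  -19/36 ]
[  -1/4   0   -1/12 ]
[     5  -1     1/3 ]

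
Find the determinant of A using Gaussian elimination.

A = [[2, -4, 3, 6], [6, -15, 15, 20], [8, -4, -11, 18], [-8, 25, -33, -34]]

det(A) = -12

Forward elimination:
R2 <- R2 - (3)*R1:  [  0  -3   6   2 ]
R3 <- R3 - (4)*R1:  [   0   12  -23   -6 ]
R4 <- R4 - (-4)*R1:  [   0    9  -21  -10 ]
R3 <- R3 - (-4)*R2:  [ 0  0  1  2 ]
R4 <- R4 - (-3)*R2:  [  0   0  -3  -4 ]
R4 <- R4 - (-3)*R3:  [ 0  0  0  2 ]
Upper-triangular form:
[ 2  -4  3  6 ]
[ 0  -3  6  2 ]
[ 0   0  1  2 ]
[ 0   0  0  2 ]
det(A) = (-1)^0 * (2) * (-3) * (1) * (2) = -12  (0 row swaps -> sign +1)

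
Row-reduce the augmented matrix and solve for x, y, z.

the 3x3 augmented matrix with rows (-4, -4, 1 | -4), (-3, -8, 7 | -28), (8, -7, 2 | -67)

(-4, 5, 0)

Forward elimination on [A|b]:
R2 <- R2 - (3/4)*R1:  [    0    -5  25/4   -25 ]
R3 <- R3 - (-2)*R1:  [   0  -15    4  -75 ]
R3 <- R3 - (3)*R2:  [     0      0  -59/4      0 ]
Row echelon form:
[ -4  -4      1  |   -4 ]
[  0  -5   25/4  |  -25 ]
[  0   0  -59/4  |    0 ]
Back-substitution:
z = (0) / (-59/4) = 0
y = (-25 - (25/4)*(0)) / -5 = 5
x = (-4 - (-4)*(5) - (1)*(0)) / -4 = -4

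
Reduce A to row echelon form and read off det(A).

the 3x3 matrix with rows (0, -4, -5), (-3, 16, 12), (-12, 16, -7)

Forward elimination:
R1 <-> R2   (pivot in column 1 was zero)
[  -3  16  12 ]
[   0  -4  -5 ]
[ -12  16  -7 ]
R3 <- R3 - (4)*R1:  [   0  -48  -55 ]
R3 <- R3 - (12)*R2:  [ 0  0  5 ]
Upper-triangular form:
[ -3  16  12 ]
[  0  -4  -5 ]
[  0   0   5 ]
det(A) = (-1)^1 * (-3) * (-4) * (5) = -60  (1 row swap -> sign -1)

det(A) = -60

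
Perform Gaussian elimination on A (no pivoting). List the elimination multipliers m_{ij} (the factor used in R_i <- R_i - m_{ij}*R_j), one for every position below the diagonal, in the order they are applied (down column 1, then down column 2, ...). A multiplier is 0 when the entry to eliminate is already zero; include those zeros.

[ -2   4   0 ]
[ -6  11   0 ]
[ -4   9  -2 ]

Forward elimination:
R2 <- R2 - (3)*R1:  [  0  -1   0 ]
R3 <- R3 - (2)*R1:  [  0   1  -2 ]
R3 <- R3 - (-1)*R2:  [  0   0  -2 ]
Multipliers (in order of application): m_{21} = 3, m_{31} = 2, m_{32} = -1

multipliers: 3, 2, -1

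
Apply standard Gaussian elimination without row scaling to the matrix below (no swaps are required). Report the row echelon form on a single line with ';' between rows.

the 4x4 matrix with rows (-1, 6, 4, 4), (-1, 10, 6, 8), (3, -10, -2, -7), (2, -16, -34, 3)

REF = [-1 6 4 4; 0 4 2 4; 0 0 6 -3; 0 0 0 3]

Forward elimination:
R2 <- R2 - (1)*R1:  [ 0  4  2  4 ]
R3 <- R3 - (-3)*R1:  [  0   8  10   5 ]
R4 <- R4 - (-2)*R1:  [   0   -4  -26   11 ]
R3 <- R3 - (2)*R2:  [  0   0   6  -3 ]
R4 <- R4 - (-1)*R2:  [   0    0  -24   15 ]
R4 <- R4 - (-4)*R3:  [ 0  0  0  3 ]
Row echelon form:
[ -1  6  4   4 ]
[  0  4  2   4 ]
[  0  0  6  -3 ]
[  0  0  0   3 ]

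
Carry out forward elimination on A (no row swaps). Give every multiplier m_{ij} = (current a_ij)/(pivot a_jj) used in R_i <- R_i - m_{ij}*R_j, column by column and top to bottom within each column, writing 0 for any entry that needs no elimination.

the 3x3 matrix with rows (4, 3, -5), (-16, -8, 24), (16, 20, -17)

multipliers: -4, 4, 2

Forward elimination:
R2 <- R2 - (-4)*R1:  [ 0  4  4 ]
R3 <- R3 - (4)*R1:  [ 0  8  3 ]
R3 <- R3 - (2)*R2:  [  0   0  -5 ]
Multipliers (in order of application): m_{21} = -4, m_{31} = 4, m_{32} = 2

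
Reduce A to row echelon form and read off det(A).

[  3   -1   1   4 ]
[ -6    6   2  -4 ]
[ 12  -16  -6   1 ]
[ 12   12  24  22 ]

Forward elimination:
R2 <- R2 - (-2)*R1:  [ 0  4  4  4 ]
R3 <- R3 - (4)*R1:  [   0  -12  -10  -15 ]
R4 <- R4 - (4)*R1:  [  0  16  20   6 ]
R3 <- R3 - (-3)*R2:  [  0   0   2  -3 ]
R4 <- R4 - (4)*R2:  [   0    0    4  -10 ]
R4 <- R4 - (2)*R3:  [  0   0   0  -4 ]
Upper-triangular form:
[ 3  -1  1   4 ]
[ 0   4  4   4 ]
[ 0   0  2  -3 ]
[ 0   0  0  -4 ]
det(A) = (-1)^0 * (3) * (4) * (2) * (-4) = -96  (0 row swaps -> sign +1)

det(A) = -96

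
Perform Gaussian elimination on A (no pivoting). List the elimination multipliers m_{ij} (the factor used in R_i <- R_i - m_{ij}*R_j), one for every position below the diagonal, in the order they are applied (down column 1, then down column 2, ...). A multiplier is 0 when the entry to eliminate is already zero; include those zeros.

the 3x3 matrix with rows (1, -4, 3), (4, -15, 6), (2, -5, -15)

Forward elimination:
R2 <- R2 - (4)*R1:  [  0   1  -6 ]
R3 <- R3 - (2)*R1:  [   0    3  -21 ]
R3 <- R3 - (3)*R2:  [  0   0  -3 ]
Multipliers (in order of application): m_{21} = 4, m_{31} = 2, m_{32} = 3

multipliers: 4, 2, 3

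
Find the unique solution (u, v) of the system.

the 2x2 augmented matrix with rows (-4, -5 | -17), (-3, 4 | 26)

Forward elimination on [A|b]:
R2 <- R2 - (3/4)*R1:  [     0   31/4  155/4 ]
Row echelon form:
[ -4    -5  |    -17 ]
[  0  31/4  |  155/4 ]
Back-substitution:
v = (155/4) / (31/4) = 5
u = (-17 - (-5)*(5)) / -4 = -2

(-2, 5)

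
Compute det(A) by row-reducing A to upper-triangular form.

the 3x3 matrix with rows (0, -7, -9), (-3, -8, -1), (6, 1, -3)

det(A) = -300

Forward elimination:
R1 <-> R2   (pivot in column 1 was zero)
[ -3  -8  -1 ]
[  0  -7  -9 ]
[  6   1  -3 ]
R3 <- R3 - (-2)*R1:  [   0  -15   -5 ]
R3 <- R3 - (15/7)*R2:  [     0      0  100/7 ]
Upper-triangular form:
[ -3  -8     -1 ]
[  0  -7     -9 ]
[  0   0  100/7 ]
det(A) = (-1)^1 * (-3) * (-7) * (100/7) = -300  (1 row swap -> sign -1)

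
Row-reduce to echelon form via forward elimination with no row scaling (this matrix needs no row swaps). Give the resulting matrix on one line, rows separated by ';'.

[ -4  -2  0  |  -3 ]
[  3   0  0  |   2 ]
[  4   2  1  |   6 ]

REF = [-4 -2 0 -3; 0 -3/2 0 -1/4; 0 0 1 3]

Forward elimination:
R2 <- R2 - (-3/4)*R1:  [    0  -3/2     0  -1/4 ]
R3 <- R3 - (-1)*R1:  [ 0  0  1  3 ]
Row echelon form:
[ -4    -2  0  |    -3 ]
[  0  -3/2  0  |  -1/4 ]
[  0     0  1  |     3 ]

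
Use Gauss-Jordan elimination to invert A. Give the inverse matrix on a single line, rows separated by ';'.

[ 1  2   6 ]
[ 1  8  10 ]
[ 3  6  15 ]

inverse = [-10/3 -1/3 14/9; -5/6 1/6 2/9; 1 0 -1/3]

Gauss-Jordan on [A | I]:
R2 <- R2 - (1)*R1:  [  0   6   4  |  -1   1   0 ]
R3 <- R3 - (3)*R1:  [  0   0  -3  |  -3   0   1 ]
R2 <- (1/6)*R2:  [    0     1   2/3  |  -1/6   1/6     0 ]
R1 <- R1 - (2)*R2:  [    1     0  14/3  |   4/3  -1/3     0 ]
R3 <- (1/-3)*R3:  [    0     0     1  |     1     0  -1/3 ]
R1 <- R1 - (14/3)*R3:  [     1      0      0  |  -10/3   -1/3   14/9 ]
R2 <- R2 - (2/3)*R3:  [    0     1     0  |  -5/6   1/6   2/9 ]
Right block of [I | A^{-1}] is the inverse:
[ -10/3  -1/3  14/9 ]
[  -5/6   1/6   2/9 ]
[     1     0  -1/3 ]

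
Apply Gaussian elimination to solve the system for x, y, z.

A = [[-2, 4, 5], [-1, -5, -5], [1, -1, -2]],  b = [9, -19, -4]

(4, -2, 5)

Forward elimination on [A|b]:
R2 <- R2 - (1/2)*R1:  [     0     -7  -15/2  -47/2 ]
R3 <- R3 - (-1/2)*R1:  [   0    1  1/2  1/2 ]
R3 <- R3 - (-1/7)*R2:  [     0      0   -4/7  -20/7 ]
Row echelon form:
[ -2   4      5  |      9 ]
[  0  -7  -15/2  |  -47/2 ]
[  0   0   -4/7  |  -20/7 ]
Back-substitution:
z = (-20/7) / (-4/7) = 5
y = (-47/2 - (-15/2)*(5)) / -7 = -2
x = (9 - (4)*(-2) - (5)*(5)) / -2 = 4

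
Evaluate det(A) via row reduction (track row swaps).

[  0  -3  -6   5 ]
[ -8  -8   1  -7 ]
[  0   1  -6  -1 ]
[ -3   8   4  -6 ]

det(A) = 2578

Forward elimination:
R1 <-> R2   (pivot in column 1 was zero)
[ -8  -8   1  -7 ]
[  0  -3  -6   5 ]
[  0   1  -6  -1 ]
[ -3   8   4  -6 ]
R4 <- R4 - (3/8)*R1:  [     0     11   29/8  -27/8 ]
R3 <- R3 - (-1/3)*R2:  [   0    0   -8  2/3 ]
R4 <- R4 - (-11/3)*R2:  [      0       0  -147/8  359/24 ]
R4 <- R4 - (147/64)*R3:  [       0        0        0  1289/96 ]
Upper-triangular form:
[ -8  -8   1       -7 ]
[  0  -3  -6        5 ]
[  0   0  -8      2/3 ]
[  0   0   0  1289/96 ]
det(A) = (-1)^1 * (-8) * (-3) * (-8) * (1289/96) = 2578  (1 row swap -> sign -1)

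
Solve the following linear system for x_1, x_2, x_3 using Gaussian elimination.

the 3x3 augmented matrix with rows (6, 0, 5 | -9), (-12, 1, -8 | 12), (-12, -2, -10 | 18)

(1, 0, -3)

Forward elimination on [A|b]:
R2 <- R2 - (-2)*R1:  [  0   1   2  -6 ]
R3 <- R3 - (-2)*R1:  [  0  -2   0   0 ]
R3 <- R3 - (-2)*R2:  [   0    0    4  -12 ]
Row echelon form:
[ 6  0  5  |   -9 ]
[ 0  1  2  |   -6 ]
[ 0  0  4  |  -12 ]
Back-substitution:
x_3 = (-12) / 4 = -3
x_2 = (-6 - (2)*(-3)) / 1 = 0
x_1 = (-9 - (5)*(-3)) / 6 = 1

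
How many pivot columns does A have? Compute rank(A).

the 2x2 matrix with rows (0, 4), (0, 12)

rank(A) = 1

Row reduction:
R2 <- R2 - (3)*R1:  [ 0  0 ]
Row echelon form:
[ 0  4 ]
[ 0  0 ]
Nonzero rows / pivot columns: 1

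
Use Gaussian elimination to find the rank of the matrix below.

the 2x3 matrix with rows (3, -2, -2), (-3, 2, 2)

Row reduction:
R2 <- R2 - (-1)*R1:  [ 0  0  0 ]
Row echelon form:
[ 3  -2  -2 ]
[ 0   0   0 ]
Nonzero rows / pivot columns: 1

rank(A) = 1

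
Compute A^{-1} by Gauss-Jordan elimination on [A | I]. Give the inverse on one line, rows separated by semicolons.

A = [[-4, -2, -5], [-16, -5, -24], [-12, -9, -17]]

inverse = [-131/72 11/72 23/72; 2/9 1/9 -2/9; 7/6 -1/6 -1/6]

Gauss-Jordan on [A | I]:
R1 <- (1/-4)*R1:  [    1   1/2   5/4  |  -1/4     0     0 ]
R2 <- R2 - (-16)*R1:  [  0   3  -4  |  -4   1   0 ]
R3 <- R3 - (-12)*R1:  [  0  -3  -2  |  -3   0   1 ]
R2 <- (1/3)*R2:  [    0     1  -4/3  |  -4/3   1/3     0 ]
R1 <- R1 - (1/2)*R2:  [     1      0  23/12  |   5/12   -1/6      0 ]
R3 <- R3 - (-3)*R2:  [  0   0  -6  |  -7   1   1 ]
R3 <- (1/-6)*R3:  [    0     0     1  |   7/6  -1/6  -1/6 ]
R1 <- R1 - (23/12)*R3:  [       1        0        0  |  -131/72    11/72    23/72 ]
R2 <- R2 - (-4/3)*R3:  [    0     1     0  |   2/9   1/9  -2/9 ]
Right block of [I | A^{-1}] is the inverse:
[ -131/72  11/72  23/72 ]
[     2/9    1/9   -2/9 ]
[     7/6   -1/6   -1/6 ]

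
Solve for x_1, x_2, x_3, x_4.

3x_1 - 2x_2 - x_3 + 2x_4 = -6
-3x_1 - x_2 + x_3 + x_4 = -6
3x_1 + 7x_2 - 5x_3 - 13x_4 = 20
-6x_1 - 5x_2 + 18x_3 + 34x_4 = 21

Forward elimination on [A|b]:
R2 <- R2 - (-1)*R1:  [   0   -3    0    3  -12 ]
R3 <- R3 - (1)*R1:  [   0    9   -4  -15   26 ]
R4 <- R4 - (-2)*R1:  [  0  -9  16  38   9 ]
R3 <- R3 - (-3)*R2:  [   0    0   -4   -6  -10 ]
R4 <- R4 - (3)*R2:  [  0   0  16  29  45 ]
R4 <- R4 - (-4)*R3:  [ 0  0  0  5  5 ]
Row echelon form:
[ 3  -2  -1   2  |   -6 ]
[ 0  -3   0   3  |  -12 ]
[ 0   0  -4  -6  |  -10 ]
[ 0   0   0   5  |    5 ]
Back-substitution:
x_4 = (5) / 5 = 1
x_3 = (-10 - (-6)*(1)) / -4 = 1
x_2 = (-12 - (3)*(1)) / -3 = 5
x_1 = (-6 - (-2)*(5) - (-1)*(1) - (2)*(1)) / 3 = 1

(1, 5, 1, 1)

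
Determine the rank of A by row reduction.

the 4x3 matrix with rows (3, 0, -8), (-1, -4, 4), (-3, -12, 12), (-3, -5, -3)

rank(A) = 3

Row reduction:
R2 <- R2 - (-1/3)*R1:  [   0   -4  4/3 ]
R3 <- R3 - (-1)*R1:  [   0  -12    4 ]
R4 <- R4 - (-1)*R1:  [   0   -5  -11 ]
R3 <- R3 - (3)*R2:  [ 0  0  0 ]
R4 <- R4 - (5/4)*R2:  [     0      0  -38/3 ]
R3 <-> R4   (pivot in column 3 was zero)
[ 3   0     -8 ]
[ 0  -4    4/3 ]
[ 0   0  -38/3 ]
[ 0   0      0 ]
Row echelon form:
[ 3   0     -8 ]
[ 0  -4    4/3 ]
[ 0   0  -38/3 ]
[ 0   0      0 ]
Nonzero rows / pivot columns: 3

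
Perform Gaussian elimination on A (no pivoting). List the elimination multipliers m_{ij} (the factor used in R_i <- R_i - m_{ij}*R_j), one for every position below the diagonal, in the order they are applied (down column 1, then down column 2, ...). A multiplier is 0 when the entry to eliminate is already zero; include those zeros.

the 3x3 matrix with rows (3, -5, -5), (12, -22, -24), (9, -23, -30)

multipliers: 4, 3, 4

Forward elimination:
R2 <- R2 - (4)*R1:  [  0  -2  -4 ]
R3 <- R3 - (3)*R1:  [   0   -8  -15 ]
R3 <- R3 - (4)*R2:  [ 0  0  1 ]
Multipliers (in order of application): m_{21} = 4, m_{31} = 3, m_{32} = 4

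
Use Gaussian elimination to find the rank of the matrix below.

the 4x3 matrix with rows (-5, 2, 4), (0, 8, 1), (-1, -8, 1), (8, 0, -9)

Row reduction:
R3 <- R3 - (1/5)*R1:  [     0  -42/5    1/5 ]
R4 <- R4 - (-8/5)*R1:  [     0   16/5  -13/5 ]
R3 <- R3 - (-21/20)*R2:  [   0    0  5/4 ]
R4 <- R4 - (2/5)*R2:  [  0   0  -3 ]
R4 <- R4 - (-12/5)*R3:  [ 0  0  0 ]
Row echelon form:
[ -5  2    4 ]
[  0  8    1 ]
[  0  0  5/4 ]
[  0  0    0 ]
Nonzero rows / pivot columns: 3

rank(A) = 3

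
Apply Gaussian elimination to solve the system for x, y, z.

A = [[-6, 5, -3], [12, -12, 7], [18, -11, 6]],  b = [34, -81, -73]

(0, 5, -3)

Forward elimination on [A|b]:
R2 <- R2 - (-2)*R1:  [   0   -2    1  -13 ]
R3 <- R3 - (-3)*R1:  [  0   4  -3  29 ]
R3 <- R3 - (-2)*R2:  [  0   0  -1   3 ]
Row echelon form:
[ -6   5  -3  |   34 ]
[  0  -2   1  |  -13 ]
[  0   0  -1  |    3 ]
Back-substitution:
z = (3) / -1 = -3
y = (-13 - (1)*(-3)) / -2 = 5
x = (34 - (5)*(5) - (-3)*(-3)) / -6 = 0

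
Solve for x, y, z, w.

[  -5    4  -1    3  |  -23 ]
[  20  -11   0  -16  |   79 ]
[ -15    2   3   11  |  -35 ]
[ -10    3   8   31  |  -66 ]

Forward elimination on [A|b]:
R2 <- R2 - (-4)*R1:  [   0    5   -4   -4  -13 ]
R3 <- R3 - (3)*R1:  [   0  -10    6    2   34 ]
R4 <- R4 - (2)*R1:  [   0   -5   10   25  -20 ]
R3 <- R3 - (-2)*R2:  [  0   0  -2  -6   8 ]
R4 <- R4 - (-1)*R2:  [   0    0    6   21  -33 ]
R4 <- R4 - (-3)*R3:  [  0   0   0   3  -9 ]
Row echelon form:
[ -5  4  -1   3  |  -23 ]
[  0  5  -4  -4  |  -13 ]
[  0  0  -2  -6  |    8 ]
[  0  0   0   3  |   -9 ]
Back-substitution:
w = (-9) / 3 = -3
z = (8 - (-6)*(-3)) / -2 = 5
y = (-13 - (-4)*(5) - (-4)*(-3)) / 5 = -1
x = (-23 - (4)*(-1) - (-1)*(5) - (3)*(-3)) / -5 = 1

(1, -1, 5, -3)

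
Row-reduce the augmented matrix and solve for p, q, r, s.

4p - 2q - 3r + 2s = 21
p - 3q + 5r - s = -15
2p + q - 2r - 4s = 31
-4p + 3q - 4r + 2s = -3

Forward elimination on [A|b]:
R2 <- R2 - (1/4)*R1:  [     0   -5/2   23/4   -3/2  -81/4 ]
R3 <- R3 - (1/2)*R1:  [    0     2  -1/2    -5  41/2 ]
R4 <- R4 - (-1)*R1:  [  0   1  -7   4  18 ]
R3 <- R3 - (-4/5)*R2:  [     0      0  41/10  -31/5  43/10 ]
R4 <- R4 - (-2/5)*R2:  [      0       0  -47/10    17/5   99/10 ]
R4 <- R4 - (-47/41)*R3:  [       0        0        0  -152/41   608/41 ]
Row echelon form:
[ 4    -2     -3        2  |      21 ]
[ 0  -5/2   23/4     -3/2  |   -81/4 ]
[ 0     0  41/10    -31/5  |   43/10 ]
[ 0     0      0  -152/41  |  608/41 ]
Back-substitution:
s = (608/41) / (-152/41) = -4
r = (43/10 - (-31/5)*(-4)) / (41/10) = -5
q = (-81/4 - (23/4)*(-5) - (-3/2)*(-4)) / (-5/2) = -1
p = (21 - (-2)*(-1) - (-3)*(-5) - (2)*(-4)) / 4 = 3

(3, -1, -5, -4)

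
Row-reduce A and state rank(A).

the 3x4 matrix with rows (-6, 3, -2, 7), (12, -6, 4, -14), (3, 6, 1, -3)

rank(A) = 2

Row reduction:
R2 <- R2 - (-2)*R1:  [ 0  0  0  0 ]
R3 <- R3 - (-1/2)*R1:  [    0  15/2     0   1/2 ]
R2 <-> R3   (pivot in column 2 was zero)
[ -6     3  -2    7 ]
[  0  15/2   0  1/2 ]
[  0     0   0    0 ]
Row echelon form:
[ -6     3  -2    7 ]
[  0  15/2   0  1/2 ]
[  0     0   0    0 ]
Nonzero rows / pivot columns: 2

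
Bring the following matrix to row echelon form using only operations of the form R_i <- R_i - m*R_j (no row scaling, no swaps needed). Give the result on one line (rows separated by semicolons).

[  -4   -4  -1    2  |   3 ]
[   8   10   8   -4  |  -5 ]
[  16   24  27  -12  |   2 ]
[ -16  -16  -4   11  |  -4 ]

REF = [-4 -4 -1 2 3; 0 2 6 0 1; 0 0 -1 -4 10; 0 0 0 3 -16]

Forward elimination:
R2 <- R2 - (-2)*R1:  [ 0  2  6  0  1 ]
R3 <- R3 - (-4)*R1:  [  0   8  23  -4  14 ]
R4 <- R4 - (4)*R1:  [   0    0    0    3  -16 ]
R3 <- R3 - (4)*R2:  [  0   0  -1  -4  10 ]
Row echelon form:
[ -4  -4  -1   2  |    3 ]
[  0   2   6   0  |    1 ]
[  0   0  -1  -4  |   10 ]
[  0   0   0   3  |  -16 ]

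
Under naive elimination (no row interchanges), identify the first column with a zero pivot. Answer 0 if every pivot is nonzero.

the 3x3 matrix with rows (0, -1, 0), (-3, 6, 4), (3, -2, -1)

Naive forward elimination:
Pivot entry (1,1) is zero but row 2 has -3 in column 1 -> naive elimination stops; a row interchange (e.g. R1 <-> R2) would be required here.

first zero-pivot column = 1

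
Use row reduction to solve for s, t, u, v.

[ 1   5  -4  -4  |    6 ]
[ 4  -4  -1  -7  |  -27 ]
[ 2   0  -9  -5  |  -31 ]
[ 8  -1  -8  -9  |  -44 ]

Forward elimination on [A|b]:
R2 <- R2 - (4)*R1:  [   0  -24   15    9  -51 ]
R3 <- R3 - (2)*R1:  [   0  -10   -1    3  -43 ]
R4 <- R4 - (8)*R1:  [   0  -41   24   23  -92 ]
R3 <- R3 - (5/12)*R2:  [     0      0  -29/4   -3/4  -87/4 ]
R4 <- R4 - (41/24)*R2:  [     0      0  -13/8   61/8  -39/8 ]
R4 <- R4 - (13/58)*R3:  [      0       0       0  226/29       0 ]
Row echelon form:
[ 1    5     -4      -4  |      6 ]
[ 0  -24     15       9  |    -51 ]
[ 0    0  -29/4    -3/4  |  -87/4 ]
[ 0    0      0  226/29  |      0 ]
Back-substitution:
v = (0) / (226/29) = 0
u = (-87/4 - (-3/4)*(0)) / (-29/4) = 3
t = (-51 - (15)*(3) - (9)*(0)) / -24 = 4
s = (6 - (5)*(4) - (-4)*(3) - (-4)*(0)) / 1 = -2

(-2, 4, 3, 0)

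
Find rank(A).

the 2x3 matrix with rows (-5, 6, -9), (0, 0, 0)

Row reduction:
Row echelon form:
[ -5  6  -9 ]
[  0  0   0 ]
Nonzero rows / pivot columns: 1

rank(A) = 1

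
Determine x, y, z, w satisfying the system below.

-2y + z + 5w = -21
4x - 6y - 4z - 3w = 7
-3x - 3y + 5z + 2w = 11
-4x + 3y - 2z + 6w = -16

Forward elimination on [A|b]:
R1 <-> R2   (pivot in column 1 was zero)
[  4  -6  -4  -3    7 ]
[  0  -2   1   5  -21 ]
[ -3  -3   5   2   11 ]
[ -4   3  -2   6  -16 ]
R3 <- R3 - (-3/4)*R1:  [     0  -15/2      2   -1/4   65/4 ]
R4 <- R4 - (-1)*R1:  [  0  -3  -6   3  -9 ]
R3 <- R3 - (15/4)*R2:  [    0     0  -7/4   -19    95 ]
R4 <- R4 - (3/2)*R2:  [     0      0  -15/2   -9/2   45/2 ]
R4 <- R4 - (30/7)*R3:  [        0         0         0   1077/14  -5385/14 ]
Row echelon form:
[ 4  -6    -4       -3  |         7 ]
[ 0  -2     1        5  |       -21 ]
[ 0   0  -7/4      -19  |        95 ]
[ 0   0     0  1077/14  |  -5385/14 ]
Back-substitution:
w = (-5385/14) / (1077/14) = -5
z = (95 - (-19)*(-5)) / (-7/4) = 0
y = (-21 - (1)*(0) - (5)*(-5)) / -2 = -2
x = (7 - (-6)*(-2) - (-4)*(0) - (-3)*(-5)) / 4 = -5

(-5, -2, 0, -5)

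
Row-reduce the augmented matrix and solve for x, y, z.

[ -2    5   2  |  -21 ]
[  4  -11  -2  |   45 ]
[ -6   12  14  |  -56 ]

(-3, -5, -1)

Forward elimination on [A|b]:
R2 <- R2 - (-2)*R1:  [  0  -1   2   3 ]
R3 <- R3 - (3)*R1:  [  0  -3   8   7 ]
R3 <- R3 - (3)*R2:  [  0   0   2  -2 ]
Row echelon form:
[ -2   5  2  |  -21 ]
[  0  -1  2  |    3 ]
[  0   0  2  |   -2 ]
Back-substitution:
z = (-2) / 2 = -1
y = (3 - (2)*(-1)) / -1 = -5
x = (-21 - (5)*(-5) - (2)*(-1)) / -2 = -3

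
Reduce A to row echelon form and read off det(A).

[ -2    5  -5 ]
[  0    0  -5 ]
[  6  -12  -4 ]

det(A) = -30

Forward elimination:
R3 <- R3 - (-3)*R1:  [   0    3  -19 ]
R2 <-> R3   (pivot in column 2 was zero)
[ -2  5   -5 ]
[  0  3  -19 ]
[  0  0   -5 ]
Upper-triangular form:
[ -2  5   -5 ]
[  0  3  -19 ]
[  0  0   -5 ]
det(A) = (-1)^1 * (-2) * (3) * (-5) = -30  (1 row swap -> sign -1)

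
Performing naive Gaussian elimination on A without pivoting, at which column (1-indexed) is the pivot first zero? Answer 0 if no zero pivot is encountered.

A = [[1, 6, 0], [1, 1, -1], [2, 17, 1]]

Naive forward elimination:
R2 <- R2 - (1)*R1:  [  0  -5  -1 ]
R3 <- R3 - (2)*R1:  [ 0  5  1 ]
R3 <- R3 - (-1)*R2:  [ 0  0  0 ]
Matrix at this point:
[ 1   6   0 ]
[ 0  -5  -1 ]
[ 0   0   0 ]
Pivot entry (3,3) in the last row is zero and there are no rows below to swap with -> zero pivot in column 3 (A is singular).

first zero-pivot column = 3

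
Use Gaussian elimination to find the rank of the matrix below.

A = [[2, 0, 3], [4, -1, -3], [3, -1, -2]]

rank(A) = 3

Row reduction:
R2 <- R2 - (2)*R1:  [  0  -1  -9 ]
R3 <- R3 - (3/2)*R1:  [     0     -1  -13/2 ]
R3 <- R3 - (1)*R2:  [   0    0  5/2 ]
Row echelon form:
[ 2   0    3 ]
[ 0  -1   -9 ]
[ 0   0  5/2 ]
Nonzero rows / pivot columns: 3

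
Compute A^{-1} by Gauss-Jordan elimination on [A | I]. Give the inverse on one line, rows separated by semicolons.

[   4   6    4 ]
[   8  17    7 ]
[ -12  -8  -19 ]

Gauss-Jordan on [A | I]:
R1 <- (1/4)*R1:  [   1  3/2    1  |  1/4    0    0 ]
R2 <- R2 - (8)*R1:  [  0   5  -1  |  -2   1   0 ]
R3 <- R3 - (-12)*R1:  [  0  10  -7  |   3   0   1 ]
R2 <- (1/5)*R2:  [    0     1  -1/5  |  -2/5   1/5     0 ]
R1 <- R1 - (3/2)*R2:  [     1      0  13/10  |  17/20  -3/10      0 ]
R3 <- R3 - (10)*R2:  [  0   0  -5  |   7  -2   1 ]
R3 <- (1/-5)*R3:  [    0     0     1  |  -7/5   2/5  -1/5 ]
R1 <- R1 - (13/10)*R3:  [       1        0        0  |  267/100   -41/50    13/50 ]
R2 <- R2 - (-1/5)*R3:  [      0       1       0  |  -17/25    7/25   -1/25 ]
Right block of [I | A^{-1}] is the inverse:
[ 267/100  -41/50  13/50 ]
[  -17/25    7/25  -1/25 ]
[    -7/5     2/5   -1/5 ]

inverse = [267/100 -41/50 13/50; -17/25 7/25 -1/25; -7/5 2/5 -1/5]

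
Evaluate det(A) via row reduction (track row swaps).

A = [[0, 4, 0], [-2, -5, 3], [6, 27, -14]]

det(A) = -40

Forward elimination:
R1 <-> R2   (pivot in column 1 was zero)
[ -2  -5    3 ]
[  0   4    0 ]
[  6  27  -14 ]
R3 <- R3 - (-3)*R1:  [  0  12  -5 ]
R3 <- R3 - (3)*R2:  [  0   0  -5 ]
Upper-triangular form:
[ -2  -5   3 ]
[  0   4   0 ]
[  0   0  -5 ]
det(A) = (-1)^1 * (-2) * (4) * (-5) = -40  (1 row swap -> sign -1)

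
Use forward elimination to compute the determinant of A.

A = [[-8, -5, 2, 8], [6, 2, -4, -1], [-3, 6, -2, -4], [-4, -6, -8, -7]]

Forward elimination:
R2 <- R2 - (-3/4)*R1:  [    0  -7/4  -5/2     5 ]
R3 <- R3 - (3/8)*R1:  [     0   63/8  -11/4     -7 ]
R4 <- R4 - (1/2)*R1:  [    0  -7/2    -9   -11 ]
R3 <- R3 - (-9/2)*R2:  [    0     0   -14  31/2 ]
R4 <- R4 - (2)*R2:  [   0    0   -4  -21 ]
R4 <- R4 - (2/7)*R3:  [      0       0       0  -178/7 ]
Upper-triangular form:
[ -8    -5     2       8 ]
[  0  -7/4  -5/2       5 ]
[  0     0   -14    31/2 ]
[  0     0     0  -178/7 ]
det(A) = (-1)^0 * (-8) * (-7/4) * (-14) * (-178/7) = 4984  (0 row swaps -> sign +1)

det(A) = 4984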